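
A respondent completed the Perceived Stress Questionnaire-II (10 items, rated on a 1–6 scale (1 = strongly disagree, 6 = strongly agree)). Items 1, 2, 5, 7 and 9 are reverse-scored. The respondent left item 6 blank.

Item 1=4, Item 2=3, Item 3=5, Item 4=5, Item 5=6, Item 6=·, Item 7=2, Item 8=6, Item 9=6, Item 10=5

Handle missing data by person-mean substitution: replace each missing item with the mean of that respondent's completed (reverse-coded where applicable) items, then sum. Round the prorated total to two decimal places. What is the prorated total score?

Reverse-coded (reversed = (1+6) − raw = 7 − raw):
  item 1: 7 − 4 = 3
  item 2: 7 − 3 = 4
  item 5: 7 − 6 = 1
  item 7: 7 − 2 = 5
  item 9: 7 − 6 = 1
Completed scored items (9 of 10): 3, 4, 5, 5, 1, 5, 6, 1, 5; sum = 35.
Person mean = 35 / 9 ≈ 3.8889
Prorated total = (35 / 9) × 10 = 38.89 (to 2 dp)

38.89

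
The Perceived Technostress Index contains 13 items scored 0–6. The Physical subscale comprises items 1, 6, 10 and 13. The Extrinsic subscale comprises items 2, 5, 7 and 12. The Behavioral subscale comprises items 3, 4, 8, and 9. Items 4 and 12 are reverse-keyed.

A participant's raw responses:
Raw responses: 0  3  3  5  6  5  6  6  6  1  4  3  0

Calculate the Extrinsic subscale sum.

Extrinsic items: 2, 5, 7, 12.
Of these, item 12 is reverse-keyed; on a 0–6 scale, reversed = 6 − raw.
  item 2: 3
  item 5: 6
  item 7: 6
  item 12: 6 − 3 = 3
Sum = 3 + 6 + 6 + 3 = 18

18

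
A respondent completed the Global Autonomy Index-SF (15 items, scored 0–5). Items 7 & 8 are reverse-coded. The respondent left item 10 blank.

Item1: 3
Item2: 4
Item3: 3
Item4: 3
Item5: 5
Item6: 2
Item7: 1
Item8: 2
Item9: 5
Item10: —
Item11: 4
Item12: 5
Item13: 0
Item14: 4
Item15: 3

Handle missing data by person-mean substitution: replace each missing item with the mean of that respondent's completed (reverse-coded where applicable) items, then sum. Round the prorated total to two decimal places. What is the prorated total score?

51.43

Reverse-coded (reverse-coded value = 5 − response):
  item 7: 5 − 1 = 4
  item 8: 5 − 2 = 3
Completed scored items (14 of 15): 3, 4, 3, 3, 5, 2, 4, 3, 5, 4, 5, 0, 4, 3; sum = 48.
Person mean = 48 / 14 ≈ 3.4286
Prorated total = (48 / 14) × 15 = 51.43 (to 2 dp)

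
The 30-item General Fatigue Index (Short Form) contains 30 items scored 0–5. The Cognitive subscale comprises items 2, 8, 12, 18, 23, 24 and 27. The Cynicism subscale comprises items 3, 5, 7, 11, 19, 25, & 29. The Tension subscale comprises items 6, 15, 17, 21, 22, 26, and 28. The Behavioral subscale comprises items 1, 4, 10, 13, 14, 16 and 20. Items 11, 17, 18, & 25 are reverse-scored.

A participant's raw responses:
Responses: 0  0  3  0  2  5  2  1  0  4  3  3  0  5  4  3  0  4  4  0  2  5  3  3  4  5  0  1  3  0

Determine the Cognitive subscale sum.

Cognitive items: 2, 8, 12, 18, 23, 24, 27.
Of these, item 18 is reverse-scored; on a 0–5 scale, reversed = 5 − raw.
  item 2: 0
  item 8: 1
  item 12: 3
  item 18: 5 − 4 = 1
  item 23: 3
  item 24: 3
  item 27: 0
Sum = 0 + 1 + 3 + 1 + 3 + 3 + 0 = 11

11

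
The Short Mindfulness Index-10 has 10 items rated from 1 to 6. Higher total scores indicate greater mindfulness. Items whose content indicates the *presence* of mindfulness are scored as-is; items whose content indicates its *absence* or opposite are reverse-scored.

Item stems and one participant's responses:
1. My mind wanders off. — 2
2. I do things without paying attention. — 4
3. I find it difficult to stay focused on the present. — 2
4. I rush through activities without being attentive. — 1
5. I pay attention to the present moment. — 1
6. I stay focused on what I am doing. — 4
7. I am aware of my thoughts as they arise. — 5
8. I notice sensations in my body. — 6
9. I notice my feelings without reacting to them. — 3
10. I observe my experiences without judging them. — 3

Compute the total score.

41

Items 1, 2, 3, 4 describe the absence/opposite of mindfulness → reverse-score.
reverse-coded value = 7 − response.
  item 1: 7 − 2 = 5
  item 2: 7 − 4 = 3
  item 3: 7 − 2 = 5
  item 4: 7 − 1 = 6
  item 5: 1
  item 6: 4
  item 7: 5
  item 8: 6
  item 9: 3
  item 10: 3
Total = 5 + 3 + 5 + 6 + 1 + 4 + 5 + 6 + 3 + 3 = 41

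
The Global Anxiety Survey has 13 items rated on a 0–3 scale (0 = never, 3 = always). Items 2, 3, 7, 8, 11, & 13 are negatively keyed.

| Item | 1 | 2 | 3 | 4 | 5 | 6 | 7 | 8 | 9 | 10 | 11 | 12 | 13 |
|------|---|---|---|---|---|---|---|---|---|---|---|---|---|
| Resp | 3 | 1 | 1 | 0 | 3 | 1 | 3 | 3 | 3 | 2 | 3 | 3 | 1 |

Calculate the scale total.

Negatively keyed items use 3 − raw:
  item 2: 3 − 1 = 2
  item 3: 3 − 1 = 2
  item 7: 3 − 3 = 0
  item 8: 3 − 3 = 0
  item 11: 3 − 3 = 0
  item 13: 3 − 1 = 2
After reverse-coding: 3, 2, 2, 0, 3, 1, 0, 0, 3, 2, 0, 3, 2
Total = 3 + 2 + 2 + 0 + 3 + 1 + 0 + 0 + 3 + 2 + 0 + 3 + 2 = 21

21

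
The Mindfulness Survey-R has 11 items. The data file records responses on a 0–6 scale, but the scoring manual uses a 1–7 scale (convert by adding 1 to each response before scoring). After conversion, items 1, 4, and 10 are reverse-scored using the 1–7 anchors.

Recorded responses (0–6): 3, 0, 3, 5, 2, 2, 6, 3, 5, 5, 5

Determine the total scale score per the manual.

Convert to 1–7: 4, 1, 4, 6, 3, 3, 7, 4, 6, 6, 6
Reverse-coded (reverse-coded value = 8 − response):
  item 1: 8 − 4 = 4
  item 4: 8 − 6 = 2
  item 10: 8 − 6 = 2
Scored: 4, 1, 4, 2, 3, 3, 7, 4, 6, 2, 6
Total = 42

42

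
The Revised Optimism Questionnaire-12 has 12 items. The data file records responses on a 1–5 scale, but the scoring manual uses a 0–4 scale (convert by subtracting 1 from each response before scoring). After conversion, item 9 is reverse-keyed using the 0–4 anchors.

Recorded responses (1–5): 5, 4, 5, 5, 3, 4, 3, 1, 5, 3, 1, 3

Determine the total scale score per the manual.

Convert to 0–4: 4, 3, 4, 4, 2, 3, 2, 0, 4, 2, 0, 2
Reverse-coded (reversed = (0+4) − raw = 4 − raw):
  item 9: 4 − 4 = 0
Scored: 4, 3, 4, 4, 2, 3, 2, 0, 0, 2, 0, 2
Total = 26

26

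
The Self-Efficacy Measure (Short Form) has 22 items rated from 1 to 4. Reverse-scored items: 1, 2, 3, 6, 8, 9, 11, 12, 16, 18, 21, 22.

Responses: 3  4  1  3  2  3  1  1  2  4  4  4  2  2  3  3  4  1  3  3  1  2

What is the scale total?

58

Raw sum = 56. Reverse-scored items: 1, 2, 3, 6, 8, 9, 11, 12, 16, 18, 21, 22; their raw sum = 29.
Each reversal replaces raw with 5 − raw, changing the total by 5 − 2·raw per item.
Total = 56 + 12·5 − 2·29 = 56 + 60 − 58 = 58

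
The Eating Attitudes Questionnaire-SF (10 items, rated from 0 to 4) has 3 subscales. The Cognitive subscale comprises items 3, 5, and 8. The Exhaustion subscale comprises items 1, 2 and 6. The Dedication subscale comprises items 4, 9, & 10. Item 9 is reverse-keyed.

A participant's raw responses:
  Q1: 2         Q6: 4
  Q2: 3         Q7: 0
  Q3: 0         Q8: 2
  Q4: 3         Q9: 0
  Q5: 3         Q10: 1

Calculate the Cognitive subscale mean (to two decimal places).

Cognitive items: 3, 5, 8.
  item 3: 0
  item 5: 3
  item 8: 2
Sum = 0 + 3 + 2 = 5
Mean = 5 / 3 = 1.67

1.67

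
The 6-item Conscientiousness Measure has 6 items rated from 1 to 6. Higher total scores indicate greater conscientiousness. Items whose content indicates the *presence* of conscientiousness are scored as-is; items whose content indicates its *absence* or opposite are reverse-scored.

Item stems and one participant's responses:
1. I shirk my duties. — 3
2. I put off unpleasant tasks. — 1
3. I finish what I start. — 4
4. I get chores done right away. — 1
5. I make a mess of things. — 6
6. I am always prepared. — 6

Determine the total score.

22

Items 1, 2, 5 describe the absence/opposite of conscientiousness → reverse-score.
reverse-coded value = 7 − response.
  item 1: 7 − 3 = 4
  item 2: 7 − 1 = 6
  item 3: 4
  item 4: 1
  item 5: 7 − 6 = 1
  item 6: 6
Total = 4 + 6 + 4 + 1 + 1 + 6 = 22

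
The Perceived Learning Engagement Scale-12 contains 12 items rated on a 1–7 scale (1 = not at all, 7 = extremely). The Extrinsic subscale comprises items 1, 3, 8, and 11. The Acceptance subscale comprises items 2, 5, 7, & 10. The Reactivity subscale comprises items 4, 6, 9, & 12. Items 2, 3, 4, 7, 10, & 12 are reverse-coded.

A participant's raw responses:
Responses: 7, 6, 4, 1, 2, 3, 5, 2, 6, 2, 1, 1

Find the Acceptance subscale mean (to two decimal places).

Acceptance items: 2, 5, 7, 10.
Of these, items 2, 7, & 10 are reverse-coded; reverse-coded value = 8 − response.
  item 2: 8 − 6 = 2
  item 5: 2
  item 7: 8 − 5 = 3
  item 10: 8 − 2 = 6
Sum = 2 + 2 + 3 + 6 = 13
Mean = 13 / 4 = 3.25

3.25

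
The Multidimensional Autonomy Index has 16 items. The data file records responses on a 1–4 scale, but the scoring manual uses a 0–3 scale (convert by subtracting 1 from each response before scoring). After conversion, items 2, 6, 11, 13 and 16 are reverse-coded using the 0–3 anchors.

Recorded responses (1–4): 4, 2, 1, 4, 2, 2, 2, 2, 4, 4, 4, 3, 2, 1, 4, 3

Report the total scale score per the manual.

Convert to 0–3: 3, 1, 0, 3, 1, 1, 1, 1, 3, 3, 3, 2, 1, 0, 3, 2
Reverse-coded (reverse-coded value = 3 − response):
  item 2: 3 − 1 = 2
  item 6: 3 − 1 = 2
  item 11: 3 − 3 = 0
  item 13: 3 − 1 = 2
  item 16: 3 − 2 = 1
Scored: 3, 2, 0, 3, 1, 2, 1, 1, 3, 3, 0, 2, 2, 0, 3, 1
Total = 27

27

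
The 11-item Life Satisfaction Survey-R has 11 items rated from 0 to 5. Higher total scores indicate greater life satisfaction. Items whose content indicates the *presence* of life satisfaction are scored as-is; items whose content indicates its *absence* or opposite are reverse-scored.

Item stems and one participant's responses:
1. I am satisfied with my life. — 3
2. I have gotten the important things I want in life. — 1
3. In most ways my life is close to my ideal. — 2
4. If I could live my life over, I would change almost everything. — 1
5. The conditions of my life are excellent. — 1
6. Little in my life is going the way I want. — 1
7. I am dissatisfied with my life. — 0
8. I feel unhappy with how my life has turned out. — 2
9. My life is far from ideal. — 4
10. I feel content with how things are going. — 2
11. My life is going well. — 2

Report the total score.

Items 4, 6, 7, 8, 9 describe the absence/opposite of life satisfaction → reverse-score.
on a 0–5 scale, reversed = 5 − raw.
  item 1: 3
  item 2: 1
  item 3: 2
  item 4: 5 − 1 = 4
  item 5: 1
  item 6: 5 − 1 = 4
  item 7: 5 − 0 = 5
  item 8: 5 − 2 = 3
  item 9: 5 − 4 = 1
  item 10: 2
  item 11: 2
Total = 3 + 1 + 2 + 4 + 1 + 4 + 5 + 3 + 1 + 2 + 2 = 28

28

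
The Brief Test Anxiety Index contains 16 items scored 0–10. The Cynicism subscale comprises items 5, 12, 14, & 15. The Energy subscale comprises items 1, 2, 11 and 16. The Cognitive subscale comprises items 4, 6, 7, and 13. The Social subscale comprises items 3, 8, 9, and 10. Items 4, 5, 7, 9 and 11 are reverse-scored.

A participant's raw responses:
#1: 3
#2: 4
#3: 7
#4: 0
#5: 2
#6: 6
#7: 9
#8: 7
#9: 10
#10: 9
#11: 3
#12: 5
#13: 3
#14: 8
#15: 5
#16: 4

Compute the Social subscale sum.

23

Social items: 3, 8, 9, 10.
Of these, item 9 is reverse-scored; reversed = (0+10) − raw = 10 − raw.
  item 3: 7
  item 8: 7
  item 9: 10 − 10 = 0
  item 10: 9
Sum = 7 + 7 + 0 + 9 = 23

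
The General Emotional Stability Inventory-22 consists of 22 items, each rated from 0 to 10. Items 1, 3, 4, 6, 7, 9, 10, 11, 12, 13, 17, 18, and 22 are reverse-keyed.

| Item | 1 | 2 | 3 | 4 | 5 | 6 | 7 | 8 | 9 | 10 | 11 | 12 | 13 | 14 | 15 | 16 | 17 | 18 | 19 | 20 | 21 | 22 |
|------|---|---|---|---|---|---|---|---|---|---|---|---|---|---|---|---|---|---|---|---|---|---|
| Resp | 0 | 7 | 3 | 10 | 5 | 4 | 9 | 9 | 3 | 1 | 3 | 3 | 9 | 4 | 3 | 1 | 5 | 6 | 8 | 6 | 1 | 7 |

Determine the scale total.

111

Raw sum = 107. Reverse-keyed items: 1, 3, 4, 6, 7, 9, 10, 11, 12, 13, 17, 18, 22; their raw sum = 63.
Each reversal replaces raw with 10 − raw, changing the total by 10 − 2·raw per item.
Total = 107 + 13·10 − 2·63 = 107 + 130 − 126 = 111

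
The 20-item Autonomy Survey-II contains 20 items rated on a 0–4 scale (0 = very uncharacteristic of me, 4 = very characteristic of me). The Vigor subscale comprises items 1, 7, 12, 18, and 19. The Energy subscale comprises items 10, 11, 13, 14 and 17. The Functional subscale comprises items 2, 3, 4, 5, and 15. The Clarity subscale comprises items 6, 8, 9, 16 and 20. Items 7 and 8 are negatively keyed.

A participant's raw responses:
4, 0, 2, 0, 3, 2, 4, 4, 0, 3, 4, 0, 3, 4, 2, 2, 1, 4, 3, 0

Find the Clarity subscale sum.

Clarity items: 6, 8, 9, 16, 20.
Of these, item 8 is negatively keyed; on a 0–4 scale, reversed = 4 − raw.
  item 6: 2
  item 8: 4 − 4 = 0
  item 9: 0
  item 16: 2
  item 20: 0
Sum = 2 + 0 + 0 + 2 + 0 = 4

4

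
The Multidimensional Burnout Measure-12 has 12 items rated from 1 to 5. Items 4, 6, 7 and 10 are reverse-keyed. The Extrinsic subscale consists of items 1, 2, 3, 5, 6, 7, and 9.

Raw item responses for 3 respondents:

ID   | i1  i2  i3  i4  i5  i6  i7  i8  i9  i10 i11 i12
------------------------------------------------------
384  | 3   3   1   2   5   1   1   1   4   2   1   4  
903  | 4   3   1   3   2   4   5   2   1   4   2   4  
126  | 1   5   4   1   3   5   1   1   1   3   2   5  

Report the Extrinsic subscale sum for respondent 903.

Respondent 903 raw: 4, 3, 1, 3, 2, 4, 5, 2, 1, 4, 2, 4.
Extrinsic items: 1, 2, 3, 5, 6, 7, 9.
Reverse-coded (reverse-coded value = 6 − response):
  item 1: 4
  item 2: 3
  item 3: 1
  item 5: 2
  item 6: 6 − 4 = 2
  item 7: 6 − 5 = 1
  item 9: 1
Sum = 4 + 3 + 1 + 2 + 2 + 1 + 1 = 14

14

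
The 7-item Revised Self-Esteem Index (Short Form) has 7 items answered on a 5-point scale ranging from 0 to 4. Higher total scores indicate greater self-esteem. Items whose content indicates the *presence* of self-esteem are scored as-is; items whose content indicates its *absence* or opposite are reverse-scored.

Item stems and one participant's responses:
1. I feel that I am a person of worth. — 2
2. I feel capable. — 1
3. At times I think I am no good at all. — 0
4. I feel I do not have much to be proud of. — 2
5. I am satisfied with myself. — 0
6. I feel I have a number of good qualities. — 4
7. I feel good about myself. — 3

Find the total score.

Items 3, 4 describe the absence/opposite of self-esteem → reverse-score.
on a 0–4 scale, reversed = 4 − raw.
  item 1: 2
  item 2: 1
  item 3: 4 − 0 = 4
  item 4: 4 − 2 = 2
  item 5: 0
  item 6: 4
  item 7: 3
Total = 2 + 1 + 4 + 2 + 0 + 4 + 3 = 16

16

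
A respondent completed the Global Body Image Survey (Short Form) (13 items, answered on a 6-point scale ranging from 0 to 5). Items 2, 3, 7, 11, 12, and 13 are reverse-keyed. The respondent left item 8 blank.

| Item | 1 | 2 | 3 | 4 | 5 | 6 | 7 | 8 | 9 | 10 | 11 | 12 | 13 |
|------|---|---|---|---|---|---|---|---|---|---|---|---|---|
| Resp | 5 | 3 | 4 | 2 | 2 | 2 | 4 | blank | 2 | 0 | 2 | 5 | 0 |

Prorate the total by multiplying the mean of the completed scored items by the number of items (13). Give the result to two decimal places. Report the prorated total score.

27.08

Reverse-coded (reverse-coded value = 5 − response):
  item 2: 5 − 3 = 2
  item 3: 5 − 4 = 1
  item 7: 5 − 4 = 1
  item 11: 5 − 2 = 3
  item 12: 5 − 5 = 0
  item 13: 5 − 0 = 5
Completed scored items (12 of 13): 5, 2, 1, 2, 2, 2, 1, 2, 0, 3, 0, 5; sum = 25.
Person mean = 25 / 12 ≈ 2.0833
Prorated total = (25 / 12) × 13 = 27.08 (to 2 dp)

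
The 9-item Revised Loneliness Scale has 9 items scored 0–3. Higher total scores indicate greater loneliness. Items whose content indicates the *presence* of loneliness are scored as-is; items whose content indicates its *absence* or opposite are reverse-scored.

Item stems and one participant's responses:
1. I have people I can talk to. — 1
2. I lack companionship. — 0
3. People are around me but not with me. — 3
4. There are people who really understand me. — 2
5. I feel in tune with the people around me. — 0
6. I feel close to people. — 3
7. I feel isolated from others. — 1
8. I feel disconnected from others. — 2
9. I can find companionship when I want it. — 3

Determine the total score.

Items 1, 4, 5, 6, 9 describe the absence/opposite of loneliness → reverse-score.
on a 0–3 scale, reversed = 3 − raw.
  item 1: 3 − 1 = 2
  item 2: 0
  item 3: 3
  item 4: 3 − 2 = 1
  item 5: 3 − 0 = 3
  item 6: 3 − 3 = 0
  item 7: 1
  item 8: 2
  item 9: 3 − 3 = 0
Total = 2 + 0 + 3 + 1 + 3 + 0 + 1 + 2 + 0 = 12

12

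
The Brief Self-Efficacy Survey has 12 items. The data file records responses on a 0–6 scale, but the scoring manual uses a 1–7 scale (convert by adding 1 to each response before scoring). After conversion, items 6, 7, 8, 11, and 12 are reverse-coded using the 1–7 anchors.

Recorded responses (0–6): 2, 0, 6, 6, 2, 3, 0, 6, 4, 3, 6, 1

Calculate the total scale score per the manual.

49

Convert to 1–7: 3, 1, 7, 7, 3, 4, 1, 7, 5, 4, 7, 2
Reverse-coded (reverse-coded value = 8 − response):
  item 6: 8 − 4 = 4
  item 7: 8 − 1 = 7
  item 8: 8 − 7 = 1
  item 11: 8 − 7 = 1
  item 12: 8 − 2 = 6
Scored: 3, 1, 7, 7, 3, 4, 7, 1, 5, 4, 1, 6
Total = 49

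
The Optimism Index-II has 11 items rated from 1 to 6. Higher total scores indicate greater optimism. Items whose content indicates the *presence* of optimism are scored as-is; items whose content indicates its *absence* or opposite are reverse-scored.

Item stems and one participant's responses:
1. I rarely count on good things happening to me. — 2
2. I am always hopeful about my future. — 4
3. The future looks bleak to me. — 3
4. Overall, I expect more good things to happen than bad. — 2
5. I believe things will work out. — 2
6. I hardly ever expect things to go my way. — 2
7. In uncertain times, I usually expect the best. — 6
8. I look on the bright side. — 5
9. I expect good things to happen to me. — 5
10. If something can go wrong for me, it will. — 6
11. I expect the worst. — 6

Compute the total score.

Items 1, 3, 6, 10, 11 describe the absence/opposite of optimism → reverse-score.
on a 1–6 scale, reversed = 7 − raw.
  item 1: 7 − 2 = 5
  item 2: 4
  item 3: 7 − 3 = 4
  item 4: 2
  item 5: 2
  item 6: 7 − 2 = 5
  item 7: 6
  item 8: 5
  item 9: 5
  item 10: 7 − 6 = 1
  item 11: 7 − 6 = 1
Total = 5 + 4 + 4 + 2 + 2 + 5 + 6 + 5 + 5 + 1 + 1 = 40

40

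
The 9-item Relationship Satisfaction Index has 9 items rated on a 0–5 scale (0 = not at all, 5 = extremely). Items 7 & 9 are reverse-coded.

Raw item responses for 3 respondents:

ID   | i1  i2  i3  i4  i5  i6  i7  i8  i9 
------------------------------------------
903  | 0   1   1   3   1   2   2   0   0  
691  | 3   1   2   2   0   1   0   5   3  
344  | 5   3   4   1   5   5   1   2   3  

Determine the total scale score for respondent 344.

Respondent 344 raw: 5, 3, 4, 1, 5, 5, 1, 2, 3.
Reverse-coded (on a 0–5 scale, reversed = 5 − raw):
  item 1: 5
  item 2: 3
  item 3: 4
  item 4: 1
  item 5: 5
  item 6: 5
  item 7: 5 − 1 = 4
  item 8: 2
  item 9: 5 − 3 = 2
Sum = 5 + 3 + 4 + 1 + 5 + 5 + 4 + 2 + 2 = 31

31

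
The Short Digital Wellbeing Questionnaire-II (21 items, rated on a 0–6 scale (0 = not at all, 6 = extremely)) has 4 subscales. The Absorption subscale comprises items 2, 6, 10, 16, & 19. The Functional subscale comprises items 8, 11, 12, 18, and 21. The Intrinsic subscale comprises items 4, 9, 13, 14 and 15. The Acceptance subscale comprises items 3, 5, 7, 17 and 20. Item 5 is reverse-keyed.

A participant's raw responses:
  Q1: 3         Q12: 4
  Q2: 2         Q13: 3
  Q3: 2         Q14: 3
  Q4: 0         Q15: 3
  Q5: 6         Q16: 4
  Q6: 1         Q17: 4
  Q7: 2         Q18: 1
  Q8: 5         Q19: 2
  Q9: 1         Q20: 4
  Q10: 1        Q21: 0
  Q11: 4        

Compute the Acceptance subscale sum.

Acceptance items: 3, 5, 7, 17, 20.
Of these, item 5 is reverse-keyed; reverse-coded value = 6 − response.
  item 3: 2
  item 5: 6 − 6 = 0
  item 7: 2
  item 17: 4
  item 20: 4
Sum = 2 + 0 + 2 + 4 + 4 = 12

12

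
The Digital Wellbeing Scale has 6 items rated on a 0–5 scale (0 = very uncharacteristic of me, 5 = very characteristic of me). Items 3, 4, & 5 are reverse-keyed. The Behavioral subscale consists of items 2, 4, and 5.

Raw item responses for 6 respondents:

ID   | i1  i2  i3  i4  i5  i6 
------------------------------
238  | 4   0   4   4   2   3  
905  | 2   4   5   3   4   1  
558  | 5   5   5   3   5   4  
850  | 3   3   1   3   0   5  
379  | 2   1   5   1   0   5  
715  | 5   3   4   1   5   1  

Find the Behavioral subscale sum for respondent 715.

7

Respondent 715 raw: 5, 3, 4, 1, 5, 1.
Behavioral items: 2, 4, 5.
Reverse-coded (on a 0–5 scale, reversed = 5 − raw):
  item 2: 3
  item 4: 5 − 1 = 4
  item 5: 5 − 5 = 0
Sum = 3 + 4 + 0 = 7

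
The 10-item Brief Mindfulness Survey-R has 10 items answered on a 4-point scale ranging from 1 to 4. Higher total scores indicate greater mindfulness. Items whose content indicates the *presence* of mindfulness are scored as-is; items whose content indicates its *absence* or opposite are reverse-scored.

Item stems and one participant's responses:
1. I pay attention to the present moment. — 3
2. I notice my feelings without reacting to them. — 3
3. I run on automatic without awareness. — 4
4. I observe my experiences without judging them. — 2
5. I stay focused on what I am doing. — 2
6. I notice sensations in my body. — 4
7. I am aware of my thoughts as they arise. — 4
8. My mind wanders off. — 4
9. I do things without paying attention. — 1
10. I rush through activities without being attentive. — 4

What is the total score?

Items 3, 8, 9, 10 describe the absence/opposite of mindfulness → reverse-score.
reversed = (1+4) − raw = 5 − raw.
  item 1: 3
  item 2: 3
  item 3: 5 − 4 = 1
  item 4: 2
  item 5: 2
  item 6: 4
  item 7: 4
  item 8: 5 − 4 = 1
  item 9: 5 − 1 = 4
  item 10: 5 − 4 = 1
Total = 3 + 3 + 1 + 2 + 2 + 4 + 4 + 1 + 4 + 1 = 25

25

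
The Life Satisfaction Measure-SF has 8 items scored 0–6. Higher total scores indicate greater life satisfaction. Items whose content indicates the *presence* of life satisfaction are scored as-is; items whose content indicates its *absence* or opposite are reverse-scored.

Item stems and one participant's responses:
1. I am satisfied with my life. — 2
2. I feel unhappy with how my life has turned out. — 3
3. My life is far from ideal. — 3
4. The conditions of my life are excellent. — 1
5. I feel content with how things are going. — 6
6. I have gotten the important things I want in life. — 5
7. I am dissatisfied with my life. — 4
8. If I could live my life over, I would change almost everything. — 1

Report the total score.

Items 2, 3, 7, 8 describe the absence/opposite of life satisfaction → reverse-score.
on a 0–6 scale, reversed = 6 − raw.
  item 1: 2
  item 2: 6 − 3 = 3
  item 3: 6 − 3 = 3
  item 4: 1
  item 5: 6
  item 6: 5
  item 7: 6 − 4 = 2
  item 8: 6 − 1 = 5
Total = 2 + 3 + 3 + 1 + 6 + 5 + 2 + 5 = 27

27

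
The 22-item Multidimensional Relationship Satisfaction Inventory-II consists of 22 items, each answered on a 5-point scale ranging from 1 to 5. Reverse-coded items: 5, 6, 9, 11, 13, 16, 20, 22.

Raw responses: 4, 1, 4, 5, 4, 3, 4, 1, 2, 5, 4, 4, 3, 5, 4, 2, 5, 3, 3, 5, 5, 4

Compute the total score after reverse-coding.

Reversing items 5, 6, 9, 11, 13, 16, 20 and 22 with 6 − raw:
Total = 4 + 1 + 4 + 5 + (6−4) + (6−3) + 4 + 1 + (6−2) + 5 + (6−4) + 4 + (6−3) + 5 + 4 + (6−2) + 5 + 3 + 3 + (6−5) + 5 + (6−4)
      = 4 + 1 + 4 + 5 + 2 + 3 + 4 + 1 + 4 + 5 + 2 + 4 + 3 + 5 + 4 + 4 + 5 + 3 + 3 + 1 + 5 + 2 = 74

74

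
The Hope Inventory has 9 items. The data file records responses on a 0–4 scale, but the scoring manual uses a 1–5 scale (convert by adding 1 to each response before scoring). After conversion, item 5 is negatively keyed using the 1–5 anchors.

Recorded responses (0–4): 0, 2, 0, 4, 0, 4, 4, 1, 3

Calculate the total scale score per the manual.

31

Convert to 1–5: 1, 3, 1, 5, 1, 5, 5, 2, 4
Reverse-coded (reversed = (1+5) − raw = 6 − raw):
  item 5: 6 − 1 = 5
Scored: 1, 3, 1, 5, 5, 5, 5, 2, 4
Total = 31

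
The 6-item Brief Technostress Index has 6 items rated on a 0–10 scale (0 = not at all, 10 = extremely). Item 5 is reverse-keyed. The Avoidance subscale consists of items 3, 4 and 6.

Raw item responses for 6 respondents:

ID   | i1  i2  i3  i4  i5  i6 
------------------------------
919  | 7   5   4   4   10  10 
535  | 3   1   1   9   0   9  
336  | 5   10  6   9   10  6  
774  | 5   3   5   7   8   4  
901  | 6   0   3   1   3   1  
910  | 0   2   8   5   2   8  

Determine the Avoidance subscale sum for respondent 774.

Respondent 774 raw: 5, 3, 5, 7, 8, 4.
Avoidance items: 3, 4, 6.
Reverse-coded (reversed = (0+10) − raw = 10 − raw):
  item 3: 5
  item 4: 7
  item 6: 4
Sum = 5 + 7 + 4 = 16

16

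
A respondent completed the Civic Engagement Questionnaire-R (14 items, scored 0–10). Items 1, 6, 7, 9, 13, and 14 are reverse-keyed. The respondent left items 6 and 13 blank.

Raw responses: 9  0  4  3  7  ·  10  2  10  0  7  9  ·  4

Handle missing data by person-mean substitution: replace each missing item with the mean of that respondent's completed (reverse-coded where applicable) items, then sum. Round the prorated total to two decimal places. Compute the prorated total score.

45.50

Reverse-coded (reverse-coded value = 10 − response):
  item 1: 10 − 9 = 1
  item 7: 10 − 10 = 0
  item 9: 10 − 10 = 0
  item 14: 10 − 4 = 6
Completed scored items (12 of 14): 1, 0, 4, 3, 7, 0, 2, 0, 0, 7, 9, 6; sum = 39.
Person mean = 39 / 12 ≈ 3.2500
Prorated total = (39 / 12) × 14 = 45.50 (to 2 dp)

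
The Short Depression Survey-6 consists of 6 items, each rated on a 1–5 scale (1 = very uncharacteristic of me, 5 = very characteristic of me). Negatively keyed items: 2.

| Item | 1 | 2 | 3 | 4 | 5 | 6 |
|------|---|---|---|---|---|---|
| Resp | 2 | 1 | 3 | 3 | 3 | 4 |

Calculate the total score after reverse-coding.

Raw sum = 16. Negatively keyed items: 2; their raw sum = 1.
Each reversal replaces raw with 6 − raw, changing the total by 6 − 2·raw per item.
Total = 16 + 1·6 − 2·1 = 16 + 6 − 2 = 20

20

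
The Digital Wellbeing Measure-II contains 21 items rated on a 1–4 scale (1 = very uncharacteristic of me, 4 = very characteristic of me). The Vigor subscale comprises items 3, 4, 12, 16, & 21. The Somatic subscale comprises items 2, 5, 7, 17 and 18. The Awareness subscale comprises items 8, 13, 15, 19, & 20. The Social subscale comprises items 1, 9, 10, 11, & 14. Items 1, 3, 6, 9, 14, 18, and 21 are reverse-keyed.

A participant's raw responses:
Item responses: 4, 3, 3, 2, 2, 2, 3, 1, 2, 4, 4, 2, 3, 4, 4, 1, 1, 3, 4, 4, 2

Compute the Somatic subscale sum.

11

Somatic items: 2, 5, 7, 17, 18.
Of these, item 18 is reverse-keyed; reversed = (1+4) − raw = 5 − raw.
  item 2: 3
  item 5: 2
  item 7: 3
  item 17: 1
  item 18: 5 − 3 = 2
Sum = 3 + 2 + 3 + 1 + 2 = 11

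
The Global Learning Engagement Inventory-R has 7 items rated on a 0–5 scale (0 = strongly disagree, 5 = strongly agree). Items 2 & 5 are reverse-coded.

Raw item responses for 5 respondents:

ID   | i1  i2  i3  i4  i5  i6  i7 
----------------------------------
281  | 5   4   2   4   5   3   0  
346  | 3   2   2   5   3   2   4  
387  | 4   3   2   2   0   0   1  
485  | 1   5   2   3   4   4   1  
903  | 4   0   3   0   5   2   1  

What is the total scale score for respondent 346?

Respondent 346 raw: 3, 2, 2, 5, 3, 2, 4.
Reverse-coded (reversed = (0+5) − raw = 5 − raw):
  item 1: 3
  item 2: 5 − 2 = 3
  item 3: 2
  item 4: 5
  item 5: 5 − 3 = 2
  item 6: 2
  item 7: 4
Sum = 3 + 3 + 2 + 5 + 2 + 2 + 4 = 21

21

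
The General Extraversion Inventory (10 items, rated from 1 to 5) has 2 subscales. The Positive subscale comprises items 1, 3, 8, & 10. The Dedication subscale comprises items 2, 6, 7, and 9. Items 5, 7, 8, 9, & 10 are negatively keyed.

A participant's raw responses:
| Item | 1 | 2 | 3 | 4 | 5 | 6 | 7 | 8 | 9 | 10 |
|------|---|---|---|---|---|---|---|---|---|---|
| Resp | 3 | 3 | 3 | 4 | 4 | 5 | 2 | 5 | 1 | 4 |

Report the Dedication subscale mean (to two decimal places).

4.25

Dedication items: 2, 6, 7, 9.
Of these, items 7 & 9 are negatively keyed; reversed = (1+5) − raw = 6 − raw.
  item 2: 3
  item 6: 5
  item 7: 6 − 2 = 4
  item 9: 6 − 1 = 5
Sum = 3 + 5 + 4 + 5 = 17
Mean = 17 / 4 = 4.25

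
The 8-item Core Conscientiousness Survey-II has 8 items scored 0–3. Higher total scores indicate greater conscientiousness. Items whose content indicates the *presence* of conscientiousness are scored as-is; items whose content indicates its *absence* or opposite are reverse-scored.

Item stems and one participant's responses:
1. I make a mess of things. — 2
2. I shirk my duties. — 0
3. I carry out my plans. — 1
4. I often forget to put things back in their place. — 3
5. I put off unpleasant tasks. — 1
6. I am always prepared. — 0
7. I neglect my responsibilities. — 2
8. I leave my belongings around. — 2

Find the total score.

Items 1, 2, 4, 5, 7, 8 describe the absence/opposite of conscientiousness → reverse-score.
on a 0–3 scale, reversed = 3 − raw.
  item 1: 3 − 2 = 1
  item 2: 3 − 0 = 3
  item 3: 1
  item 4: 3 − 3 = 0
  item 5: 3 − 1 = 2
  item 6: 0
  item 7: 3 − 2 = 1
  item 8: 3 − 2 = 1
Total = 1 + 3 + 1 + 0 + 2 + 0 + 1 + 1 = 9

9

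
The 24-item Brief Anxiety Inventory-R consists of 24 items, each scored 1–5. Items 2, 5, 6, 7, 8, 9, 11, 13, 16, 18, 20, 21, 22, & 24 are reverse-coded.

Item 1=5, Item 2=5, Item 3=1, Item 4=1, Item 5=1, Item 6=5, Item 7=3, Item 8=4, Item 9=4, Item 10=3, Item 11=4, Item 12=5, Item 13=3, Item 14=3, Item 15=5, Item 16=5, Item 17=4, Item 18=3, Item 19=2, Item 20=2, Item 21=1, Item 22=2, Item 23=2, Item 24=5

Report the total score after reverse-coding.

Reversing items 2, 5, 6, 7, 8, 9, 11, 13, 16, 18, 20, 21, 22, and 24 with 6 − raw:
Total = 5 + (6−5) + 1 + 1 + (6−1) + (6−5) + (6−3) + (6−4) + (6−4) + 3 + (6−4) + 5 + (6−3) + 3 + 5 + (6−5) + 4 + (6−3) + 2 + (6−2) + (6−1) + (6−2) + 2 + (6−5)
      = 5 + 1 + 1 + 1 + 5 + 1 + 3 + 2 + 2 + 3 + 2 + 5 + 3 + 3 + 5 + 1 + 4 + 3 + 2 + 4 + 5 + 4 + 2 + 1 = 68

68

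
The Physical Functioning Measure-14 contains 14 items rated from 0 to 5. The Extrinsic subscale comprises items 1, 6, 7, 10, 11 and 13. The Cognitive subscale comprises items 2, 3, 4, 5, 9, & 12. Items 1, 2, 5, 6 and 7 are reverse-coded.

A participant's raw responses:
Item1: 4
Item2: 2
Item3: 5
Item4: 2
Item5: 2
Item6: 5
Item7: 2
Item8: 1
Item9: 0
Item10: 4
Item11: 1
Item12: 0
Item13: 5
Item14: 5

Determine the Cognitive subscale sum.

Cognitive items: 2, 3, 4, 5, 9, 12.
Of these, items 2 & 5 are reverse-coded; reverse-coded value = 5 − response.
  item 2: 5 − 2 = 3
  item 3: 5
  item 4: 2
  item 5: 5 − 2 = 3
  item 9: 0
  item 12: 0
Sum = 3 + 5 + 2 + 3 + 0 + 0 = 13

13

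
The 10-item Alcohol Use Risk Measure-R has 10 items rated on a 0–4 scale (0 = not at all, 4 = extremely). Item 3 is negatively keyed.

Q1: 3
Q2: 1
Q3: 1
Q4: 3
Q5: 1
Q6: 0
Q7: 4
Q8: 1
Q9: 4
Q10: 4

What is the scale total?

Reverse-coded items (on a 0–4 scale, reversed = 4 − raw):
  item 3: 4 − 1 = 3
Scored responses: 3, 1, 3, 3, 1, 0, 4, 1, 4, 4
Total = 3 + 1 + 3 + 3 + 1 + 0 + 4 + 1 + 4 + 4 = 24

24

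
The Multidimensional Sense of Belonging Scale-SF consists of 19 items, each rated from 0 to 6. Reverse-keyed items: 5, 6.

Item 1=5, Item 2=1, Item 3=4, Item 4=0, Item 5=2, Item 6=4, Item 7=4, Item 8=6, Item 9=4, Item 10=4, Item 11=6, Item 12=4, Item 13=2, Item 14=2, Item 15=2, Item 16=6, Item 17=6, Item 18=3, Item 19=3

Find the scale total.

Reverse-coded items (reverse-coded value = 6 − response):
  item 5: 6 − 2 = 4
  item 6: 6 − 4 = 2
Scored items: 5, 1, 4, 0, 4, 2, 4, 6, 4, 4, 6, 4, 2, 2, 2, 6, 6, 3, 3
Total = 5 + 1 + 4 + 0 + 4 + 2 + 4 + 6 + 4 + 4 + 6 + 4 + 2 + 2 + 2 + 6 + 6 + 3 + 3 = 68

68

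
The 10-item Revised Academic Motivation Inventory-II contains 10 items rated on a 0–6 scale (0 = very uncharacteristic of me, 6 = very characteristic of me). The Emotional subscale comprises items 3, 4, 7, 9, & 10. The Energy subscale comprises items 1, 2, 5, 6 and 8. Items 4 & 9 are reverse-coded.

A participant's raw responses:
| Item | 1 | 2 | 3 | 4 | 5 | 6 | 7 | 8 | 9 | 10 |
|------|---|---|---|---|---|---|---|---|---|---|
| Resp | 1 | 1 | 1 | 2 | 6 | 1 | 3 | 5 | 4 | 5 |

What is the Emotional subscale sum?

Emotional items: 3, 4, 7, 9, 10.
Of these, items 4 & 9 are reverse-coded; on a 0–6 scale, reversed = 6 − raw.
  item 3: 1
  item 4: 6 − 2 = 4
  item 7: 3
  item 9: 6 − 4 = 2
  item 10: 5
Sum = 1 + 4 + 3 + 2 + 5 = 15

15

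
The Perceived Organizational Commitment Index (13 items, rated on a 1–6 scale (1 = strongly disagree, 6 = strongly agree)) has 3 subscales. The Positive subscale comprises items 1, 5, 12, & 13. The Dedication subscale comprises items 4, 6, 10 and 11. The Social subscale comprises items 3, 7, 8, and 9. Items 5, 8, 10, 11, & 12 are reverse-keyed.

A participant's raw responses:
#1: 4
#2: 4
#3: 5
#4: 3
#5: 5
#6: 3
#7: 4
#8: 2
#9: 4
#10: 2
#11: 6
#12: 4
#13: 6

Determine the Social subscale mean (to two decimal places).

4.50

Social items: 3, 7, 8, 9.
Of these, item 8 is reverse-keyed; reversed = (1+6) − raw = 7 − raw.
  item 3: 5
  item 7: 4
  item 8: 7 − 2 = 5
  item 9: 4
Sum = 5 + 4 + 5 + 4 = 18
Mean = 18 / 4 = 4.50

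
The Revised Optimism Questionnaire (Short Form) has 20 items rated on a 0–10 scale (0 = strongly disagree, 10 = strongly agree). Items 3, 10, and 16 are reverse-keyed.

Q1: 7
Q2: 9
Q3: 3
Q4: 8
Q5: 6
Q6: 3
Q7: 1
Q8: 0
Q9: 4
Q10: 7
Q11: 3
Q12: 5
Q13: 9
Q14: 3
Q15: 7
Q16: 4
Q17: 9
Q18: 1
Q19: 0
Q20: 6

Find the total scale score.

97

Reverse-keyed items use 10 − raw:
  item 3: 10 − 3 = 7
  item 10: 10 − 7 = 3
  item 16: 10 − 4 = 6
Scored responses: 7, 9, 7, 8, 6, 3, 1, 0, 4, 3, 3, 5, 9, 3, 7, 6, 9, 1, 0, 6
Total = 7 + 9 + 7 + 8 + 6 + 3 + 1 + 0 + 4 + 3 + 3 + 5 + 9 + 3 + 7 + 6 + 9 + 1 + 0 + 6 = 97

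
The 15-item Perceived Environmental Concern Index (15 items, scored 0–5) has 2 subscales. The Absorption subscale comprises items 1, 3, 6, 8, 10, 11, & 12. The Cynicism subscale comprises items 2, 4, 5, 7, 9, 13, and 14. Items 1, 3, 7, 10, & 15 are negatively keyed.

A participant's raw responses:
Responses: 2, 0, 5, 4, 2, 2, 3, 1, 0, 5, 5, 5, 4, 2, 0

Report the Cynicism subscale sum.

14

Cynicism items: 2, 4, 5, 7, 9, 13, 14.
Of these, item 7 is negatively keyed; reverse-coded value = 5 − response.
  item 2: 0
  item 4: 4
  item 5: 2
  item 7: 5 − 3 = 2
  item 9: 0
  item 13: 4
  item 14: 2
Sum = 0 + 4 + 2 + 2 + 0 + 4 + 2 = 14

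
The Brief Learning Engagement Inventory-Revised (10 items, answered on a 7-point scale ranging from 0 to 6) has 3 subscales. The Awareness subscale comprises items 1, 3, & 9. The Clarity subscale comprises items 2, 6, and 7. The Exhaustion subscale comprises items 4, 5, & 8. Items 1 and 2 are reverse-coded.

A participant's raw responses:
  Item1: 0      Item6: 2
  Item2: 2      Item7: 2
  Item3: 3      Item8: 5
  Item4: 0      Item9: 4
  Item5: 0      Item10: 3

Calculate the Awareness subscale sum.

Awareness items: 1, 3, 9.
Of these, item 1 is reverse-coded; reverse-coded value = 6 − response.
  item 1: 6 − 0 = 6
  item 3: 3
  item 9: 4
Sum = 6 + 3 + 4 = 13

13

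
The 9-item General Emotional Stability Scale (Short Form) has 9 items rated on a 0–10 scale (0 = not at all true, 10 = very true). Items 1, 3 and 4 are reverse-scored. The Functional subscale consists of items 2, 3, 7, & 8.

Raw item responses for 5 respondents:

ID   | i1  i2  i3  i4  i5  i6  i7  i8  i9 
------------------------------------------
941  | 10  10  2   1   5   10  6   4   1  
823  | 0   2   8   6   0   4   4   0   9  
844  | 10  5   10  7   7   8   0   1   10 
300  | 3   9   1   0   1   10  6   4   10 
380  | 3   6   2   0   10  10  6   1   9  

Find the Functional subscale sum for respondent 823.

Respondent 823 raw: 0, 2, 8, 6, 0, 4, 4, 0, 9.
Functional items: 2, 3, 7, 8.
Reverse-coded (reversed = (0+10) − raw = 10 − raw):
  item 2: 2
  item 3: 10 − 8 = 2
  item 7: 4
  item 8: 0
Sum = 2 + 2 + 4 + 0 = 8

8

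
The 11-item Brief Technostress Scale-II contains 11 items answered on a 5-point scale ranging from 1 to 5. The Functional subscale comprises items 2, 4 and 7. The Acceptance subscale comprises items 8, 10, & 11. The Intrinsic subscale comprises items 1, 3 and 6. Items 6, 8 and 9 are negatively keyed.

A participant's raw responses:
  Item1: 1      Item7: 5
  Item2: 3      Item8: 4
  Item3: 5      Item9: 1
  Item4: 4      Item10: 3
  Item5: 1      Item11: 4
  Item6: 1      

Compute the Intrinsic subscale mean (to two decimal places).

Intrinsic items: 1, 3, 6.
Of these, item 6 is negatively keyed; reverse-coded value = 6 − response.
  item 1: 1
  item 3: 5
  item 6: 6 − 1 = 5
Sum = 1 + 5 + 5 = 11
Mean = 11 / 3 = 3.67

3.67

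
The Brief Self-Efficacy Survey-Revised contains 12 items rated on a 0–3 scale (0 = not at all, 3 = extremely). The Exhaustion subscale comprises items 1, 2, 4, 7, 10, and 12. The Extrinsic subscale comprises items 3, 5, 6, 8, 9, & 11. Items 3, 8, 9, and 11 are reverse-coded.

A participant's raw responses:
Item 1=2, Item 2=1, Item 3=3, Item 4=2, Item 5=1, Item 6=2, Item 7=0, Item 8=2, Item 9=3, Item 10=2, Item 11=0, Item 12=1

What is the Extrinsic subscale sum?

Extrinsic items: 3, 5, 6, 8, 9, 11.
Of these, items 3, 8, 9, and 11 are reverse-coded; reverse-coded value = 3 − response.
  item 3: 3 − 3 = 0
  item 5: 1
  item 6: 2
  item 8: 3 − 2 = 1
  item 9: 3 − 3 = 0
  item 11: 3 − 0 = 3
Sum = 0 + 1 + 2 + 1 + 0 + 3 = 7

7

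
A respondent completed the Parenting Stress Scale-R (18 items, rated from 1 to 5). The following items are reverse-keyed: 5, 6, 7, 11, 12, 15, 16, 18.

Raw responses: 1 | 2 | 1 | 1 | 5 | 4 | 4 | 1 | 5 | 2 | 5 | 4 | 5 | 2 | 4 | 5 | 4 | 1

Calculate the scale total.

Reverse-keyed items use 6 − raw:
  item 5: 6 − 5 = 1
  item 6: 6 − 4 = 2
  item 7: 6 − 4 = 2
  item 11: 6 − 5 = 1
  item 12: 6 − 4 = 2
  item 15: 6 − 4 = 2
  item 16: 6 − 5 = 1
  item 18: 6 − 1 = 5
After reverse-coding: 1, 2, 1, 1, 1, 2, 2, 1, 5, 2, 1, 2, 5, 2, 2, 1, 4, 5
Total = 1 + 2 + 1 + 1 + 1 + 2 + 2 + 1 + 5 + 2 + 1 + 2 + 5 + 2 + 2 + 1 + 4 + 5 = 40

40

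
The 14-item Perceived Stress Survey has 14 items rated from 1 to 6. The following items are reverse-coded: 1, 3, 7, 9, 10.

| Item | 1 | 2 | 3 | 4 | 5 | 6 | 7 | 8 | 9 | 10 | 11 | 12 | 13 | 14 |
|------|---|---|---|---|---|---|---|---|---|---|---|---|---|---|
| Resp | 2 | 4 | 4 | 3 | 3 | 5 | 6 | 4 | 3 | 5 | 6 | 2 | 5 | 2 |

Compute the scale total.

Raw sum = 54. Reverse-coded items: 1, 3, 7, 9, 10; their raw sum = 20.
Each reversal replaces raw with 7 − raw, changing the total by 7 − 2·raw per item.
Total = 54 + 5·7 − 2·20 = 54 + 35 − 40 = 49

49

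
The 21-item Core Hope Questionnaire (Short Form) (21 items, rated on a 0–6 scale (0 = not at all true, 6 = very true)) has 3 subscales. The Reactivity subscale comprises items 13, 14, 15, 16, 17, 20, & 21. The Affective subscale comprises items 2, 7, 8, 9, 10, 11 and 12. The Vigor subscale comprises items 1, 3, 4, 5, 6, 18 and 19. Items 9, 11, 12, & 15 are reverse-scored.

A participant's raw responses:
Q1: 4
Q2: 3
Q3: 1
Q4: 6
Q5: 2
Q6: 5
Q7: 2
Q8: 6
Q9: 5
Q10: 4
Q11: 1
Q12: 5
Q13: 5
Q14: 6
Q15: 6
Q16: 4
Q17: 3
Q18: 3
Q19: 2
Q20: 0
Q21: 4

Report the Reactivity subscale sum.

Reactivity items: 13, 14, 15, 16, 17, 20, 21.
Of these, item 15 is reverse-scored; reversed = (0+6) − raw = 6 − raw.
  item 13: 5
  item 14: 6
  item 15: 6 − 6 = 0
  item 16: 4
  item 17: 3
  item 20: 0
  item 21: 4
Sum = 5 + 6 + 0 + 4 + 3 + 0 + 4 = 22

22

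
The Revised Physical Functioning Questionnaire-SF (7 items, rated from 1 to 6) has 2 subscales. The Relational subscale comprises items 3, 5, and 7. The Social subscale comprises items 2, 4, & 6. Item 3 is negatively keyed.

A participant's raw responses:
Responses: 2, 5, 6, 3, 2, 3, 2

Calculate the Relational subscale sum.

Relational items: 3, 5, 7.
Of these, item 3 is negatively keyed; reversed = (1+6) − raw = 7 − raw.
  item 3: 7 − 6 = 1
  item 5: 2
  item 7: 2
Sum = 1 + 2 + 2 = 5

5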